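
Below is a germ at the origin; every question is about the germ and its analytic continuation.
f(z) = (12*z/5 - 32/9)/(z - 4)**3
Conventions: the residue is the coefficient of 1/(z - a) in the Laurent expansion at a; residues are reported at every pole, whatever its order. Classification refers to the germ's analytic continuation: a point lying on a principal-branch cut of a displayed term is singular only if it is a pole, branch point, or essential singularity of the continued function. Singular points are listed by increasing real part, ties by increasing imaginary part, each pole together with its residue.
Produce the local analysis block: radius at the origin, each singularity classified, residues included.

Denominator factor (z - 4)^3: pole of order 3 at 4, modulus 4.
The radius of convergence is the smallest modulus among the singular points: 4.
At the order-3 pole 4 set g(z) = (z - (4))^3*f(z) = 12*z/5 - 32/9.
Order-3 pole: residue = g''(a)/2; g''(4) = 0, so the residue is 0.

Radius of convergence at 0: 4.
At 4: a pole of order 3; residue 0.


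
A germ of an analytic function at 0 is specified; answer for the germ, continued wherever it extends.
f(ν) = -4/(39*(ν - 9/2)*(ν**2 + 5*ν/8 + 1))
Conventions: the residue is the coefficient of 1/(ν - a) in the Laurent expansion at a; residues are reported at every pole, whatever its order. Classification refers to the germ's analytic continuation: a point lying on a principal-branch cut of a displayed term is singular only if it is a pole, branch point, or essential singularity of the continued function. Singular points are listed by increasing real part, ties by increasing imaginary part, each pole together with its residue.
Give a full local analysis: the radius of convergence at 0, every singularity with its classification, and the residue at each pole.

Denominator factor (ν**2 + 5*ν/8 + 1): discriminant -231/64, complex-conjugate roots (-5/16) + ((1/16)*sqrt(231))*i and (-5/16) - ((1/16)*sqrt(231))*i; poles of order 1, moduli 1 and 1.
Denominator factor (ν - 9/2): pole of order 1 at 9/2, modulus 9/2.
The radius of convergence is the smallest modulus among the singular points: 1.
The factor ν**2 + 5*ν/8 + 1 splits as (ν - a)(ν - a') with a = (-5/16) - ((1/16)*sqrt(231))*i, a' = (-5/16) + ((1/16)*sqrt(231))*i. At the order-1 pole a set g(ν) = (ν - a)*f(ν) = [-4/(39*(ν - 9/2))] / (ν - a').
Simple pole: residue = g(a) at a = (-5/16) - ((1/16)*sqrt(231))*i, which is (32/15015) + ((32/45045)*sqrt(231))*i.
The factor ν**2 + 5*ν/8 + 1 splits as (ν - a)(ν - a') with a = (-5/16) + ((1/16)*sqrt(231))*i, a' = (-5/16) - ((1/16)*sqrt(231))*i. At the order-1 pole a set g(ν) = (ν - a)*f(ν) = [-4/(39*(ν - 9/2))] / (ν - a').
Simple pole: residue = g(a) at a = (-5/16) + ((1/16)*sqrt(231))*i, which is (32/15015) - ((32/45045)*sqrt(231))*i.
At the order-1 pole 9/2 set g(ν) = (ν - (9/2))*f(ν) = -4/(39*(ν**2 + 5*ν/8 + 1)).
Simple pole: residue = g(a) at a = 9/2, which is -64/15015.
List the singular points by increasing real part (a conjugate pair: the negative imaginary part first).

Radius of convergence at 0: 1.
At (-5/16) - ((1/16)*sqrt(231))*i: a pole of order 1; residue (32/15015) + ((32/45045)*sqrt(231))*i.
At (-5/16) + ((1/16)*sqrt(231))*i: a pole of order 1; residue (32/15015) - ((32/45045)*sqrt(231))*i.
At 9/2: a pole of order 1; residue -64/15015.


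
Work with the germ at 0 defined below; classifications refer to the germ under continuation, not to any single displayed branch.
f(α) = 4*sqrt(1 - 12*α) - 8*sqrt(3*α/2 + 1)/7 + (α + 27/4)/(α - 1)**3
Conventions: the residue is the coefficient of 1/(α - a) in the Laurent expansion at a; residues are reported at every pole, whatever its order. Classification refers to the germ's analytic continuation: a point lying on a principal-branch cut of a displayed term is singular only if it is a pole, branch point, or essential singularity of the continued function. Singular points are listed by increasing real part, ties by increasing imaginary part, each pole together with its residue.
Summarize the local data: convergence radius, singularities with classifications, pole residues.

Radius of convergence at 0: 1/12.
At -2/3: an algebraic (square-root) branch point.
At 1/12: an algebraic (square-root) branch point.
At 1: a pole of order 3; residue 0.

Denominator factor (α - 1)^3: pole of order 3 at 1, modulus 1.
Branch term (-8/7)*sqrt(1 - α/(-2/3)): its argument vanishes at α = -2/3, a square-root branch point, modulus 2/3.
Branch term (4)*sqrt(1 - α/(1/12)): its argument vanishes at α = 1/12, a square-root branch point, modulus 1/12.
The radius of convergence is the smallest modulus among the singular points: 1/12.
The branch terms are analytic at 1 and contribute nothing to the residue; only the rational part matters.
At the order-3 pole 1 set g(α) = (α - (1))^3*(rational part) = α + 27/4.
Order-3 pole: residue = g''(a)/2; g''(1) = 0, so the residue is 0.
List the singular points by increasing real part (a conjugate pair: the negative imaginary part first).


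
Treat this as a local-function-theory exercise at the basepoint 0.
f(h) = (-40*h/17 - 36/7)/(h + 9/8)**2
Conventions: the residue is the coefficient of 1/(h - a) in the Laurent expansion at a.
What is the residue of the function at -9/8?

At the order-2 pole -9/8 set g(h) = (h - (-9/8))^2*f(h) = -40*h/17 - 36/7.
Order-2 pole: residue = g'(a); g'(-9/8) = -40/17, so the residue is -40/17.

The residue is -40/17.


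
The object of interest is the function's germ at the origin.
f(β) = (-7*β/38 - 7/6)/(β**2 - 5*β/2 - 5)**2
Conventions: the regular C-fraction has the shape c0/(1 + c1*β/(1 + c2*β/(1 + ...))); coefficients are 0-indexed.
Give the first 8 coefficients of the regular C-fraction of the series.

Taylor coefficients (expand at 0): a_0 = -7/150, a_1 = 56/1425, a_2 = -2639/57000, a_3 = 2443/57000, a_4 = -45689/1140000, a_5 = 4067/114000, a_6 = -237601/7600000, a_7 = 204323/7600000.
c0 = a_0 = -7/150. Peel one level at a time: if S = 1 + c*β/S' with S'(0) = 1, then c is the β-coefficient of S and S' = c*β/(S - 1).
S_1 = c0/f = 1 + (16/19)*β + (-2043/7220)*β^2 + ...; c1 = 16/19.
S_2 = c1*β/(S_1 - 1) = 1 + (2043/6080)*β + (30449/102400)*β^2 + ...; c2 = 2043/6080.
S_3 = c2*β/(S_2 - 1) = 1 + (-578531/653760)*β + (11046752/20869245)*β^2 + ...; c3 = -578531/653760.
S_4 = c3*β/(S_3 - 1) = 1 + (37210112/62207307)*β + (-141545728/927141601)*β^2 + ...; c4 = 37210112/62207307.
S_5 = c4*β/(S_4 - 1) = 1 + (1129601259/4425823048)*β + (-1717936227/105636019520)*β^2 + ...; c5 = 1129601259/4425823048.
S_6 = c5*β/(S_5 - 1) = 1 + (25604229161/401835051880)*β + (102416916644/7642819639225)*β^2 + ...; c6 = 25604229161/401835051880.
S_7 = c6*β/(S_6 - 1) = 1 + (-581408/2764565)*β + ...; c7 = -581408/2764565.

The regular C-fraction coefficients are [-7/150, 16/19, 2043/6080, -578531/653760, 37210112/62207307, 1129601259/4425823048, 25604229161/401835051880, -581408/2764565].


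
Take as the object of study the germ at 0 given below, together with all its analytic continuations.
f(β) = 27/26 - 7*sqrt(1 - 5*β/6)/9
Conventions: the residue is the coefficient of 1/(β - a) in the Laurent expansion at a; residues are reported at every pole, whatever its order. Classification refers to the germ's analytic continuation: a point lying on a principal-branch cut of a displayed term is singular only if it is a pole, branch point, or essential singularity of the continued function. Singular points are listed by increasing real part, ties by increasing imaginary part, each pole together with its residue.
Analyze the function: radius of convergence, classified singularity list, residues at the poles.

Radius of convergence at 0: 6/5.
At 6/5: an algebraic (square-root) branch point.

Branch term (-7/9)*sqrt(1 - β/(6/5)): its argument vanishes at β = 6/5, a square-root branch point, modulus 6/5.
The radius of convergence is the smallest modulus among the singular points: 6/5.


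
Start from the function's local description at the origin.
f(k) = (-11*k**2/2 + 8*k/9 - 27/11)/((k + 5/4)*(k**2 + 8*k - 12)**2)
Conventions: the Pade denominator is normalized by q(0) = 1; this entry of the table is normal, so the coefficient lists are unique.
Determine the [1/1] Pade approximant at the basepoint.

The Pade approximant has numerator coefficients [-3/220, 912787/3706560]; denominator coefficients [1, -56879/3120].

Taylor coefficients needed (expand at 0): a_0 = -3/220, a_1 = -52/22275, a_2 = -56879/1336500.
Write the denominator as Q(k) = 1 + q1*k. Requiring Q*f - P = O(k^3) with deg P <= 1 kills the coefficients of k^2..k^2 in Q*f:
  k^2: a_2 + q1*a_1 = 0, i.e. -56879/1336500 + (-52/22275)*q1 = 0.
Solving this linear system: q1 = -56879/3120.
The numerator is Q*f truncated at degree 1: P0 = a_0 = -3/220; P1 = a_1 + q1*a_0 = 912787/3706560.


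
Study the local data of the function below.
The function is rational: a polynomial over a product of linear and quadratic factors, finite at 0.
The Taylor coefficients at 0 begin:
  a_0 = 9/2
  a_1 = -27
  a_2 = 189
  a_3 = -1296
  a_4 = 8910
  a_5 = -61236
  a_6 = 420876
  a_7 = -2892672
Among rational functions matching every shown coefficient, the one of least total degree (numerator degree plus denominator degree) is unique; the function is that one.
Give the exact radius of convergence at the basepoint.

The radius of convergence is -1/2 + (1/6)*sqrt(15).

No rational of total degree below 2 reproduces all 8 coefficients; solving the [0/2] Pade equations on them gives f(ν) = -3/(4*(ν**2 - ν - 1/6)), whose expansion matches every shown term.
Denominator factor (ν**2 - ν - 1/6): discriminant 5/3, real irrational roots 1/2 + (1/6)*sqrt(15) and 1/2 - (1/6)*sqrt(15); poles of order 1, moduli 1/2 + (1/6)*sqrt(15) and -1/2 + (1/6)*sqrt(15).
The radius of convergence is the smallest modulus among the singular points: -1/2 + (1/6)*sqrt(15).


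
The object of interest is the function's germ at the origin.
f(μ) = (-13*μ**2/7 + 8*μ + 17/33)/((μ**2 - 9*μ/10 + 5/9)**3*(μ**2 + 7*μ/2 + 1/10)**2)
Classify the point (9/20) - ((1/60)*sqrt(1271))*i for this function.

The point is a pole of order 3.

The denominator factor μ**2 - 9*μ/10 + 5/9 vanishes at (9/20) - ((1/60)*sqrt(1271))*i and appears to the power 3; the numerator there equals (609113/138600) - ((443/4200)*sqrt(1271))*i, nonzero, and no other factor vanishes.
Hence a pole whose order is the multiplicity, 3.


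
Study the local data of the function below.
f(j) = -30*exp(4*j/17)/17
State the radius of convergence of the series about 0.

The factor exp(4*j/17) is entire and contributes no finite singular point.
The polynomial part has no poles.
No finite singular points: the Taylor series at 0 converges everywhere.

The radius of convergence is infinite.


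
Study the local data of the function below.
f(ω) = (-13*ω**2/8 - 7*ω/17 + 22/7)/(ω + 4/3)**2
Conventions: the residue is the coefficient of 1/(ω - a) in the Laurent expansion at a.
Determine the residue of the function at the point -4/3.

The residue is 200/51.

At the order-2 pole -4/3 set g(ω) = (ω - (-4/3))^2*f(ω) = -13*ω**2/8 - 7*ω/17 + 22/7.
Order-2 pole: residue = g'(a); g'(-4/3) = 200/51, so the residue is 200/51.


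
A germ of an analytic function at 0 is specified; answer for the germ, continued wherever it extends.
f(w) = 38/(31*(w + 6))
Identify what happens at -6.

The point is a pole of order 1.

The denominator factor w + 6 vanishes at -6 and appears to the power 1; the numerator there equals 38/31, nonzero, and no other factor vanishes.
Hence a pole whose order is the multiplicity, 1.


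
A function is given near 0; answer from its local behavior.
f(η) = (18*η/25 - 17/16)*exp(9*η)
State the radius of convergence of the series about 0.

The factor exp(9*η) is entire and contributes no finite singular point.
The polynomial part has no poles.
No finite singular points: the Taylor series at 0 converges everywhere.

The radius of convergence is infinite.


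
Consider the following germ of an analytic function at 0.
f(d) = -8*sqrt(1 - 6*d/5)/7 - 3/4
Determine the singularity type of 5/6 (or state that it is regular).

The point is an algebraic (square-root) branch point.

The term (-8/7)*sqrt(1 - d/(5/6)) has argument 1 - 5/6/(5/6) = 0 at 5/6: a square-root (algebraic, two-sheeted) branch point; the remaining terms are analytic or single-valued there.


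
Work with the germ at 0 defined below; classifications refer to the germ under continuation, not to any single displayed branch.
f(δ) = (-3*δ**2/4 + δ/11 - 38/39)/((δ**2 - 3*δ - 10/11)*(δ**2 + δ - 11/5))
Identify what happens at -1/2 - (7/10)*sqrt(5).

The denominator factor δ**2 + δ - 11/5 vanishes at -1/2 - (7/10)*sqrt(5) and appears to the power 1; the numerator there equals -52249/17160 - (259/440)*sqrt(5), nonzero, and no other factor vanishes.
Hence a pole whose order is the multiplicity, 1.

The point is a pole of order 1.


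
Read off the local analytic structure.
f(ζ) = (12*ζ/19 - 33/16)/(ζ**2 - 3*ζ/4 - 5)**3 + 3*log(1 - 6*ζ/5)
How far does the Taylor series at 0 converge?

The radius of convergence is 5/6.

Denominator factor (ζ**2 - 3*ζ/4 - 5)^3: discriminant 329/16, real irrational roots 3/8 + (1/8)*sqrt(329) and 3/8 - (1/8)*sqrt(329); poles of order 3, moduli 3/8 + (1/8)*sqrt(329) and -3/8 + (1/8)*sqrt(329).
Branch term (3)*log(1 - ζ/(5/6)): its argument vanishes at ζ = 5/6, a logarithmic branch point, modulus 5/6.
The radius of convergence is the smallest modulus among the singular points: 5/6.


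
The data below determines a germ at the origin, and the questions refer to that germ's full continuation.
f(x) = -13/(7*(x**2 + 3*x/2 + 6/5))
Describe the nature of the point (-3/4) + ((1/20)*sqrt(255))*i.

The denominator factor x**2 + 3*x/2 + 6/5 vanishes at (-3/4) + ((1/20)*sqrt(255))*i and appears to the power 1; the numerator there equals -13/7, nonzero, and no other factor vanishes.
Hence a pole whose order is the multiplicity, 1.

The point is a pole of order 1.


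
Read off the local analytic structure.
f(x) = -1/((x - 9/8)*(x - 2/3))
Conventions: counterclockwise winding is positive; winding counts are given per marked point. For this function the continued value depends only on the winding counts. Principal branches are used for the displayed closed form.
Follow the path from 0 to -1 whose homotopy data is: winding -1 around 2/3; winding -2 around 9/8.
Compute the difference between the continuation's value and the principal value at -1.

The function is rational, hence single-valued: continuing it around any pole returns the same value, so the difference is 0.

Continued minus principal equals 0.


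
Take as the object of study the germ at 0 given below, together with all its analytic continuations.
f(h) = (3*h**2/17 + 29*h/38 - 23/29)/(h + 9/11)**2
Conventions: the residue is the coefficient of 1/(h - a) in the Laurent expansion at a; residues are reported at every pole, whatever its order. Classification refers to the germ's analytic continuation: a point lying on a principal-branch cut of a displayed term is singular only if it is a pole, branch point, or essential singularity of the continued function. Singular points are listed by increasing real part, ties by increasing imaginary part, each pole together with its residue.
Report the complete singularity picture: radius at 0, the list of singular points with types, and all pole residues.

Denominator factor (h + 9/11)^2: pole of order 2 at -9/11, modulus 9/11.
The radius of convergence is the smallest modulus among the singular points: 9/11.
At the order-2 pole -9/11 set g(h) = (h - (-9/11))^2*f(h) = 3*h**2/17 + 29*h/38 - 23/29.
Order-2 pole: residue = g'(a); g'(-9/11) = 3371/7106, so the residue is 3371/7106.

Radius of convergence at 0: 9/11.
At -9/11: a pole of order 2; residue 3371/7106.


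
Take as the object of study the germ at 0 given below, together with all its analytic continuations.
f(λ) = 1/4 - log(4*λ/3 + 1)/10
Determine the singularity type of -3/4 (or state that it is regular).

The point is a logarithmic branch point.

The term (-1/10)*log(1 - λ/(-3/4)) has argument 1 - -3/4/(-3/4) = 0 at -3/4: a logarithmic (infinitely-sheeted) branch point; the remaining terms are analytic or single-valued there.


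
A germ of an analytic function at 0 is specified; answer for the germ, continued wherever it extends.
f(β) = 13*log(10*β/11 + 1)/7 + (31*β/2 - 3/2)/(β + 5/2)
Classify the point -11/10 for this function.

The term (13/7)*log(1 - β/(-11/10)) has argument 1 - -11/10/(-11/10) = 0 at -11/10: a logarithmic (infinitely-sheeted) branch point; the remaining terms are analytic or single-valued there.

The point is a logarithmic branch point.


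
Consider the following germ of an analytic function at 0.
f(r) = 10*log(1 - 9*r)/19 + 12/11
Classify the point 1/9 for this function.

The point is a logarithmic branch point.

The term (10/19)*log(1 - r/(1/9)) has argument 1 - 1/9/(1/9) = 0 at 1/9: a logarithmic (infinitely-sheeted) branch point; the remaining terms are analytic or single-valued there.


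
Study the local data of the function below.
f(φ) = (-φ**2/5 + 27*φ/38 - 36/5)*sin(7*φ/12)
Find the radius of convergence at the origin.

The radius of convergence is infinite.

The factor sin(7*φ/12) is entire and contributes no finite singular point.
The polynomial part has no poles.
No finite singular points: the Taylor series at 0 converges everywhere.


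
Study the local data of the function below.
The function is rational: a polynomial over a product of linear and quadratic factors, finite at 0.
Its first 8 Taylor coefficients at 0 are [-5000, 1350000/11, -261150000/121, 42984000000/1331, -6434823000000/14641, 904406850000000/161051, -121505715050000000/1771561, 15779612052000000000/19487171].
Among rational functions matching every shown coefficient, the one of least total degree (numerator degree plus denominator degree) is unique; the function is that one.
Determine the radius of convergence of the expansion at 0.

No rational of total degree below 6 reproduces all 8 coefficients; solving the [0/6] Pade equations on them gives f(κ) = 5/(κ**2 - 9*κ/11 - 1/10)**3, whose expansion matches every shown term.
Denominator factor (κ**2 - 9*κ/11 - 1/10)^3: discriminant 647/605, real irrational roots 9/22 + (1/110)*sqrt(3235) and 9/22 - (1/110)*sqrt(3235); poles of order 3, moduli 9/22 + (1/110)*sqrt(3235) and -9/22 + (1/110)*sqrt(3235).
The radius of convergence is the smallest modulus among the singular points: -9/22 + (1/110)*sqrt(3235).

The radius of convergence is -9/22 + (1/110)*sqrt(3235).


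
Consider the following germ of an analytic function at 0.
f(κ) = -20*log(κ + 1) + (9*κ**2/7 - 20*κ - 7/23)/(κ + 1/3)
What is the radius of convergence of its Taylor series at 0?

Denominator factor (κ + 1/3): pole of order 1 at -1/3, modulus 1/3.
Branch term (-20)*log(1 - κ/(-1)): its argument vanishes at κ = -1, a logarithmic branch point, modulus 1.
The radius of convergence is the smallest modulus among the singular points: 1/3.

The radius of convergence is 1/3.


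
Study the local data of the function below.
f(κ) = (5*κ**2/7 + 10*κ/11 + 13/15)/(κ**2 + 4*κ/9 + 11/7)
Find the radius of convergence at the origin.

Denominator factor (κ**2 + 4*κ/9 + 11/7): discriminant -3452/567, complex-conjugate roots (-2/9) + ((1/63)*sqrt(6041))*i and (-2/9) - ((1/63)*sqrt(6041))*i; poles of order 1, moduli (1/7)*sqrt(77) and (1/7)*sqrt(77).
The radius of convergence is the smallest modulus among the singular points: (1/7)*sqrt(77).

The radius of convergence is (1/7)*sqrt(77).


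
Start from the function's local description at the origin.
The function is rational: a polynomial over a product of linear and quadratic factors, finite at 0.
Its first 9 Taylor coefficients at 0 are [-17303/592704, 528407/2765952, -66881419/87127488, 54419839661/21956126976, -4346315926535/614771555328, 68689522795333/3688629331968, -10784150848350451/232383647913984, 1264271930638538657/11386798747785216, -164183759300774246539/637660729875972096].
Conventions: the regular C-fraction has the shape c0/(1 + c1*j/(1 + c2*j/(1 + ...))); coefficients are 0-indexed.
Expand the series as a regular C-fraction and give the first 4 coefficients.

Taylor coefficients (read off): a_0 = -17303/592704, a_1 = 528407/2765952, a_2 = -66881419/87127488, a_3 = 54419839661/21956126976.
c0 = a_0 = -17303/592704. Peel one level at a time: if S = 1 + c*j/S' with S'(0) = 1, then c is the j-coefficient of S and S' = c*j/(S - 1).
S_1 = c0/f = 1 + (1191/182)*j + (1642495/99372)*j^2 + ...; c1 = 1191/182.
S_2 = c1*j/(S_1 - 1) = 1 + (-1642495/650286)*j + (3967782901/1251100242)*j^2 + ...; c2 = -1642495/650286.
S_3 = c2*j/(S_2 - 1) = 1 + (51581177713/41080442445)*j + ...; c3 = 51581177713/41080442445.

The regular C-fraction coefficients are [-17303/592704, 1191/182, -1642495/650286, 51581177713/41080442445].


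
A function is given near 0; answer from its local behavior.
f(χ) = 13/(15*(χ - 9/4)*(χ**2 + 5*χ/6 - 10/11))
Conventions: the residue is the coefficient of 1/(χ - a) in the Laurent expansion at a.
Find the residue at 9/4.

The residue is 2288/15915.

At the order-1 pole 9/4 set g(χ) = (χ - (9/4))*f(χ) = 13/(15*(χ**2 + 5*χ/6 - 10/11)).
Simple pole: residue = g(a) at a = 9/4, which is 2288/15915.


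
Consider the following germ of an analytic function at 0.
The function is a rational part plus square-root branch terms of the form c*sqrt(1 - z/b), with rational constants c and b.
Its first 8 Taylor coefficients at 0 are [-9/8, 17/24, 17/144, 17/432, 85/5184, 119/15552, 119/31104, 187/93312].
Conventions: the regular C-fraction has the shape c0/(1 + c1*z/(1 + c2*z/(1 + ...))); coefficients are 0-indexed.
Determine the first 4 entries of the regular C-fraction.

The regular C-fraction coefficients are [-9/8, 17/27, -43/54, -3/86].

Taylor coefficients (read off): a_0 = -9/8, a_1 = 17/24, a_2 = 17/144, a_3 = 17/432.
c0 = a_0 = -9/8. Peel one level at a time: if S = 1 + c*z/S' with S'(0) = 1, then c is the z-coefficient of S and S' = c*z/(S - 1).
S_1 = c0/f = 1 + (17/27)*z + (731/1458)*z^2 + ...; c1 = 17/27.
S_2 = c1*z/(S_1 - 1) = 1 + (-43/54)*z + (-1/36)*z^2 + ...; c2 = -43/54.
S_3 = c2*z/(S_2 - 1) = 1 + (-3/86)*z + ...; c3 = -3/86.


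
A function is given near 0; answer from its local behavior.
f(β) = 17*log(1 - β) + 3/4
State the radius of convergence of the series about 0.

The radius of convergence is 1.

Branch term (17)*log(1 - β/(1)): its argument vanishes at β = 1, a logarithmic branch point, modulus 1.
The radius of convergence is the smallest modulus among the singular points: 1.


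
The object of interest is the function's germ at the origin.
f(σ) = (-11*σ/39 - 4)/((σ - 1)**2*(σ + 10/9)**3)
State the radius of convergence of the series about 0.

The radius of convergence is 1.

Denominator factor (σ - 1)^2: pole of order 2 at 1, modulus 1.
Denominator factor (σ + 10/9)^3: pole of order 3 at -10/9, modulus 10/9.
The radius of convergence is the smallest modulus among the singular points: 1.


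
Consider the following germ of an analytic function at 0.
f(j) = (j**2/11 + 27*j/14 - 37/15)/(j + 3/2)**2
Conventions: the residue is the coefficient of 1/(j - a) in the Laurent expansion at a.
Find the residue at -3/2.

The residue is 255/154.

At the order-2 pole -3/2 set g(j) = (j - (-3/2))^2*f(j) = j**2/11 + 27*j/14 - 37/15.
Order-2 pole: residue = g'(a); g'(-3/2) = 255/154, so the residue is 255/154.


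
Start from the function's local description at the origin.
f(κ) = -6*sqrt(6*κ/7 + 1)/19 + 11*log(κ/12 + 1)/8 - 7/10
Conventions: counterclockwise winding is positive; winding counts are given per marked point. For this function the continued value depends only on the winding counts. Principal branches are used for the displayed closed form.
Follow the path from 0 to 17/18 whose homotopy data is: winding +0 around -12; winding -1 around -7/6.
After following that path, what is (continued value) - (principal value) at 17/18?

Continued minus principal equals (4/133)*sqrt(798).

The rational part is single-valued and drops out of the difference; each branch term changes only by its own monodromy.
(-6/19)*sqrt(1 - κ/(-7/6)): winding -1 is odd, the square root flips sign, contributing -2*(-6/19)*sqrt(1 - (17/18)/(-7/6)) = -2*(-6/19)*sqrt(38/21) = (4/133)*sqrt(798).
(11/8)*log(1 - κ/(-12)): winding 0 around -12, so this term returns to its principal value, contribution 0.
Summing the contributions at κ = 17/18 gives (4/133)*sqrt(798).


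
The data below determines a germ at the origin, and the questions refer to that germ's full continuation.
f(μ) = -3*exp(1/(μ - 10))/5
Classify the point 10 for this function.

The point is an essential singularity.

The exponent 1/(μ - (10)) has a pole at 10, so exp(1/(μ - (10))) takes every nonzero value near it: an essential singularity (not a pole of any order).


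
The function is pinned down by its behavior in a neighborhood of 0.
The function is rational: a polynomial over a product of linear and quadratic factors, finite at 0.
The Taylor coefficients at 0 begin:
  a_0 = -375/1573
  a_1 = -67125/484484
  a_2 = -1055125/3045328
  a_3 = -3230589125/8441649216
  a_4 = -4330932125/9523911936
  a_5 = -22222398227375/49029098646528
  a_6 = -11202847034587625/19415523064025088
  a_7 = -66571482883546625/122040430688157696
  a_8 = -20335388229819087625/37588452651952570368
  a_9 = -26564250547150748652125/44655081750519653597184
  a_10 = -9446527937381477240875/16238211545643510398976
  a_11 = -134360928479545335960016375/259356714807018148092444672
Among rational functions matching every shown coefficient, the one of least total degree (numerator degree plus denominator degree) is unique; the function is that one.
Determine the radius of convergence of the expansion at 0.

The radius of convergence is 1.

No rational of total degree below 10 reproduces all 12 coefficients; solving the [2/8] Pade equations on them gives f(β) = (3*β**2/2 + 15*β/14 + 33/13)/((β**2 + 2*β/3 - 11/5)**3*(β**2 + 3*β/4 + 1)), whose expansion matches every shown term.
Denominator factor (β**2 + 3*β/4 + 1): discriminant -55/16, complex-conjugate roots (-3/8) + ((1/8)*sqrt(55))*i and (-3/8) - ((1/8)*sqrt(55))*i; poles of order 1, moduli 1 and 1.
Denominator factor (β**2 + 2*β/3 - 11/5)^3: discriminant 416/45, real irrational roots -1/3 + (2/15)*sqrt(130) and -1/3 - (2/15)*sqrt(130); poles of order 3, moduli -1/3 + (2/15)*sqrt(130) and 1/3 + (2/15)*sqrt(130).
The radius of convergence is the smallest modulus among the singular points: 1.


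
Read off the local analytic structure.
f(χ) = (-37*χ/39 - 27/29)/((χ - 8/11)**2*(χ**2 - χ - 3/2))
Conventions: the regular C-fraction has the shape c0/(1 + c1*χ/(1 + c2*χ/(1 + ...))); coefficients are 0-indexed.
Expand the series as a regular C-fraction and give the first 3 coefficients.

Taylor coefficients (expand at 0): a_0 = 1089/928, a_1 = 1581107/434304, a_2 = 173018021/20846592.
c0 = a_0 = 1089/928. Peel one level at a time: if S = 1 + c*χ/S' with S'(0) = 1, then c is the χ-coefficient of S and S' = c*χ/(S - 1).
S_1 = c0/f = 1 + (-13067/4212)*χ + (181090705/70963776)*χ^2 + ...; c1 = -13067/4212.
S_2 = c1*χ/(S_1 - 1) = 1 + (181090705/220152816)*χ + ...; c2 = 181090705/220152816.

The regular C-fraction coefficients are [1089/928, -13067/4212, 181090705/220152816].


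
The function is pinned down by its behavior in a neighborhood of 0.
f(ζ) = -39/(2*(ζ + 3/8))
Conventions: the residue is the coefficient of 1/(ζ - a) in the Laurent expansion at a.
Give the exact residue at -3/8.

At the order-1 pole -3/8 set g(ζ) = (ζ - (-3/8))*f(ζ) = -39/2.
Simple pole: residue = g(a) at a = -3/8, which is -39/2.

The residue is -39/2.


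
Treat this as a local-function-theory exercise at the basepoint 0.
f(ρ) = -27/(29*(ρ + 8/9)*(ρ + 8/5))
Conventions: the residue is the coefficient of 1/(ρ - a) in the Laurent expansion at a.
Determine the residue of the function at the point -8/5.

At the order-1 pole -8/5 set g(ρ) = (ρ - (-8/5))*f(ρ) = -27/(29*(ρ + 8/9)).
Simple pole: residue = g(a) at a = -8/5, which is 1215/928.

The residue is 1215/928.


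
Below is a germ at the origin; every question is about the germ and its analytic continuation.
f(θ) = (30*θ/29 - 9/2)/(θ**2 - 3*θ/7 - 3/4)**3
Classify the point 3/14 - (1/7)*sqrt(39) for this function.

The point is a pole of order 3.

The denominator factor θ**2 - 3*θ/7 - 3/4 vanishes at 3/14 - (1/7)*sqrt(39) and appears to the power 3; the numerator there equals -1737/406 - (30/203)*sqrt(39), nonzero, and no other factor vanishes.
Hence a pole whose order is the multiplicity, 3.


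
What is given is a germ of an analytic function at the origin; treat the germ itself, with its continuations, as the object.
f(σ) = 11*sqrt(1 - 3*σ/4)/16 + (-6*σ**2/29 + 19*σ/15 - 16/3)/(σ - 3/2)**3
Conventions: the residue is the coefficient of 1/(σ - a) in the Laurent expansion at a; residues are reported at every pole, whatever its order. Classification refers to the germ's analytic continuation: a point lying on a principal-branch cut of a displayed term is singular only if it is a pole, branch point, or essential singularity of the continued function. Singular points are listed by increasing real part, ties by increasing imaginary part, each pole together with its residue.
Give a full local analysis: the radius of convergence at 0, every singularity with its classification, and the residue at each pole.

Denominator factor (σ - 3/2)^3: pole of order 3 at 3/2, modulus 3/2.
Branch term (11/16)*sqrt(1 - σ/(4/3)): its argument vanishes at σ = 4/3, a square-root branch point, modulus 4/3.
The radius of convergence is the smallest modulus among the singular points: 4/3.
The branch term is analytic at 3/2 and contributes nothing to the residue; only the rational part matters.
At the order-3 pole 3/2 set g(σ) = (σ - (3/2))^3*(rational part) = -6*σ**2/29 + 19*σ/15 - 16/3.
Order-3 pole: residue = g''(a)/2; g''(3/2) = -12/29, so the residue is -6/29.
List the singular points by increasing real part (a conjugate pair: the negative imaginary part first).

Radius of convergence at 0: 4/3.
At 4/3: an algebraic (square-root) branch point.
At 3/2: a pole of order 3; residue -6/29.


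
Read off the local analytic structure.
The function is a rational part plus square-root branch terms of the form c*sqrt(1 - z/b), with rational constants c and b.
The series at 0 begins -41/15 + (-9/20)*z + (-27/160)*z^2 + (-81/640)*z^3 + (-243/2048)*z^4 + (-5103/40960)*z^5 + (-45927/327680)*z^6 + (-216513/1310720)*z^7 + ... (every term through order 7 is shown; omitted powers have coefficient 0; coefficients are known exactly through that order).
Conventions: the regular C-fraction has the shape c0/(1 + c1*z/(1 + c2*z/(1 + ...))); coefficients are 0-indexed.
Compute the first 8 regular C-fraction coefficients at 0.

The regular C-fraction coefficients are [-41/15, -27/164, -69/328, -123/184, -15/184, -69/40, 39/40, 15/104].

Taylor coefficients (read off): a_0 = -41/15, a_1 = -9/20, a_2 = -27/160, a_3 = -81/640, a_4 = -243/2048, a_5 = -5103/40960, a_6 = -45927/327680, a_7 = -216513/1310720.
c0 = a_0 = -41/15. Peel one level at a time: if S = 1 + c*z/S' with S'(0) = 1, then c is the z-coefficient of S and S' = c*z/(S - 1).
S_1 = c0/f = 1 + (-27/164)*z + (-1863/53792)*z^2 + ...; c1 = -27/164.
S_2 = c1*z/(S_1 - 1) = 1 + (-69/328)*z + (-9/64)*z^2 + ...; c2 = -69/328.
S_3 = c2*z/(S_2 - 1) = 1 + (-123/184)*z + (-1845/33856)*z^2 + ...; c3 = -123/184.
S_4 = c3*z/(S_3 - 1) = 1 + (-15/184)*z + (-9/64)*z^2 + ...; c4 = -15/184.
S_5 = c4*z/(S_4 - 1) = 1 + (-69/40)*z + (2691/1600)*z^2 + ...; c5 = -69/40.
S_6 = c5*z/(S_5 - 1) = 1 + (39/40)*z + (-9/64)*z^2 + ...; c6 = 39/40.
S_7 = c6*z/(S_6 - 1) = 1 + (15/104)*z + ...; c7 = 15/104.


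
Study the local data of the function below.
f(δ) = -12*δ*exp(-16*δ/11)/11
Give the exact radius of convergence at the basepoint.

The factor exp(-16*δ/11) is entire and contributes no finite singular point.
The polynomial part has no poles.
No finite singular points: the Taylor series at 0 converges everywhere.

The radius of convergence is infinite.


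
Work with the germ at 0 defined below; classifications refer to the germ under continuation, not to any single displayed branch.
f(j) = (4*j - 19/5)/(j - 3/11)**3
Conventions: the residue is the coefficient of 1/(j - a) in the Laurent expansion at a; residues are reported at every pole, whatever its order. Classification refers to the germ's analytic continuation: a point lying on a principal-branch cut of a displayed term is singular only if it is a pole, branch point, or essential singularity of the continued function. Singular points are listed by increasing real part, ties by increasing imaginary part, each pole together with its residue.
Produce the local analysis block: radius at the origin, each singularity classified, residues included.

Denominator factor (j - 3/11)^3: pole of order 3 at 3/11, modulus 3/11.
The radius of convergence is the smallest modulus among the singular points: 3/11.
At the order-3 pole 3/11 set g(j) = (j - (3/11))^3*f(j) = 4*j - 19/5.
Order-3 pole: residue = g''(a)/2; g''(3/11) = 0, so the residue is 0.

Radius of convergence at 0: 3/11.
At 3/11: a pole of order 3; residue 0.


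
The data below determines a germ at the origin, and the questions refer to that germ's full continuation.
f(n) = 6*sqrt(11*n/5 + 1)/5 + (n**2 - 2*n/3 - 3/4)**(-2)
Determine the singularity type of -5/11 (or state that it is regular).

The term (6/5)*sqrt(1 - n/(-5/11)) has argument 1 - -5/11/(-5/11) = 0 at -5/11: a square-root (algebraic, two-sheeted) branch point; the remaining terms are analytic or single-valued there.

The point is an algebraic (square-root) branch point.


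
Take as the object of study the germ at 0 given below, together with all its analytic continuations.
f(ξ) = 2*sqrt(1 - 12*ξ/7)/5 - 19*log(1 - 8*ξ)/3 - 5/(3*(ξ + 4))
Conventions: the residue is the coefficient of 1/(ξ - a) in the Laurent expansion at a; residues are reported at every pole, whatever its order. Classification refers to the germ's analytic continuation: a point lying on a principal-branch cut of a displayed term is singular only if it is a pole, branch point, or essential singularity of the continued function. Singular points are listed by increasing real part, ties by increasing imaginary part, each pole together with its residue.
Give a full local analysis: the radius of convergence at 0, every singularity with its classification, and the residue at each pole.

Radius of convergence at 0: 1/8.
At -4: a pole of order 1; residue -5/3.
At 1/8: a logarithmic branch point.
At 7/12: an algebraic (square-root) branch point.

Denominator factor (ξ + 4): pole of order 1 at -4, modulus 4.
Branch term (2/5)*sqrt(1 - ξ/(7/12)): its argument vanishes at ξ = 7/12, a square-root branch point, modulus 7/12.
Branch term (-19/3)*log(1 - ξ/(1/8)): its argument vanishes at ξ = 1/8, a logarithmic branch point, modulus 1/8.
The radius of convergence is the smallest modulus among the singular points: 1/8.
The branch terms are analytic at -4 and contribute nothing to the residue; only the rational part matters.
At the order-1 pole -4 set g(ξ) = (ξ - (-4))*(rational part) = -5/3.
Simple pole: residue = g(a) at a = -4, which is -5/3.
List the singular points by increasing real part (a conjugate pair: the negative imaginary part first).


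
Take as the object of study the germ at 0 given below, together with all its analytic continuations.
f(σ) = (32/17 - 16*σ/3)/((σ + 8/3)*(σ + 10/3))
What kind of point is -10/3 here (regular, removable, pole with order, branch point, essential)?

The denominator factor σ + 10/3 vanishes at -10/3 and appears to the power 1; the numerator there equals 3008/153, nonzero, and no other factor vanishes.
Hence a pole whose order is the multiplicity, 1.

The point is a pole of order 1.


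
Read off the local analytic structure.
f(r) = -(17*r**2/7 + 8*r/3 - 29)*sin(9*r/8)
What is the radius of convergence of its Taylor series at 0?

The factor -sin(9*r/8) is entire and contributes no finite singular point.
The polynomial part has no poles.
No finite singular points: the Taylor series at 0 converges everywhere.

The radius of convergence is infinite.


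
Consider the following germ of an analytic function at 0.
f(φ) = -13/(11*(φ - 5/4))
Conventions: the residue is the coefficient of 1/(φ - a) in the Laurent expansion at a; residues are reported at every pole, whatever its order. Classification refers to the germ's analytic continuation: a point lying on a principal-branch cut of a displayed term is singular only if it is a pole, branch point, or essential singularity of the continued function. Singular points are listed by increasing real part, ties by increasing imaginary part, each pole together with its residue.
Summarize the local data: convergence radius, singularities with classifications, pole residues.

Radius of convergence at 0: 5/4.
At 5/4: a pole of order 1; residue -13/11.

Denominator factor (φ - 5/4): pole of order 1 at 5/4, modulus 5/4.
The radius of convergence is the smallest modulus among the singular points: 5/4.
At the order-1 pole 5/4 set g(φ) = (φ - (5/4))*f(φ) = -13/11.
Simple pole: residue = g(a) at a = 5/4, which is -13/11.


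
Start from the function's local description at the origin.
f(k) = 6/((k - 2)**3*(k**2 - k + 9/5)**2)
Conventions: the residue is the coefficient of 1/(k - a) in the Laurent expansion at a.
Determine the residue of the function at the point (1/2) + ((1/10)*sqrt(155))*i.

The residue is (-36375/130321) + ((219375/125238481)*sqrt(155))*i.


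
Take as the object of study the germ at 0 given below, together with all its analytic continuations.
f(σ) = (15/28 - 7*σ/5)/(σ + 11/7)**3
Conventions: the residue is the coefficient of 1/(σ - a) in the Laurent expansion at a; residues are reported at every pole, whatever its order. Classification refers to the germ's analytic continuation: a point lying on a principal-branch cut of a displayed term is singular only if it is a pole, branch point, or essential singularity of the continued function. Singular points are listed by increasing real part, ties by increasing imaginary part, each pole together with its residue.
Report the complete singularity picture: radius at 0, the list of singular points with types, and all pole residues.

Radius of convergence at 0: 11/7.
At -11/7: a pole of order 3; residue 0.

Denominator factor (σ + 11/7)^3: pole of order 3 at -11/7, modulus 11/7.
The radius of convergence is the smallest modulus among the singular points: 11/7.
At the order-3 pole -11/7 set g(σ) = (σ - (-11/7))^3*f(σ) = 15/28 - 7*σ/5.
Order-3 pole: residue = g''(a)/2; g''(-11/7) = 0, so the residue is 0.


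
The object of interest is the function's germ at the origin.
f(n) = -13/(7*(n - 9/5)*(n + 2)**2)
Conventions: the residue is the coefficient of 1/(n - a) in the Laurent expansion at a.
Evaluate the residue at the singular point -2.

At the order-2 pole -2 set g(n) = (n - (-2))^2*f(n) = -13/(7*(n - 9/5)).
Order-2 pole: residue = g'(a); g'(-2) = 325/2527, so the residue is 325/2527.

The residue is 325/2527.


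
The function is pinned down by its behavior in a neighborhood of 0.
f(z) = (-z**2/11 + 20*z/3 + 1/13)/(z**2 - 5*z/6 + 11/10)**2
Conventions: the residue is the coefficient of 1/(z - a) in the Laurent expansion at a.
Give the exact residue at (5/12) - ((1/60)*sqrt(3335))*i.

The factor z**2 - 5*z/6 + 11/10 splits as (z - a)(z - a') with a = (5/12) - ((1/60)*sqrt(3335))*i, a' = (5/12) + ((1/60)*sqrt(3335))*i. At the order-2 pole a set g(z) = (z - a)^2*f(z) = [-z**2/11 + 20*z/3 + 1/13] / (z - a')^2.
Order-2 pole: residue = g'(a); g'((5/12) - ((1/60)*sqrt(3335))*i) = ((77352/5783557)*sqrt(3335))*i, so the residue is ((77352/5783557)*sqrt(3335))*i.

The residue is ((77352/5783557)*sqrt(3335))*i.


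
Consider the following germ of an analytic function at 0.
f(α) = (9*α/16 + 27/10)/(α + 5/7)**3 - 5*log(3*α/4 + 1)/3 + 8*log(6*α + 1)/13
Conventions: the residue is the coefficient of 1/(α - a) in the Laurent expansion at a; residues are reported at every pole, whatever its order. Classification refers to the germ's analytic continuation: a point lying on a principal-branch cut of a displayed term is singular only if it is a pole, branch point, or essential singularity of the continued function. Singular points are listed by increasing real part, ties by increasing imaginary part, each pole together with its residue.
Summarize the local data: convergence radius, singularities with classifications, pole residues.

Denominator factor (α + 5/7)^3: pole of order 3 at -5/7, modulus 5/7.
Branch term (-5/3)*log(1 - α/(-4/3)): its argument vanishes at α = -4/3, a logarithmic branch point, modulus 4/3.
Branch term (8/13)*log(1 - α/(-1/6)): its argument vanishes at α = -1/6, a logarithmic branch point, modulus 1/6.
The radius of convergence is the smallest modulus among the singular points: 1/6.
The branch terms are analytic at -5/7 and contribute nothing to the residue; only the rational part matters.
At the order-3 pole -5/7 set g(α) = (α - (-5/7))^3*(rational part) = 9*α/16 + 27/10.
Order-3 pole: residue = g''(a)/2; g''(-5/7) = 0, so the residue is 0.
List the singular points by increasing real part (a conjugate pair: the negative imaginary part first).

Radius of convergence at 0: 1/6.
At -4/3: a logarithmic branch point.
At -5/7: a pole of order 3; residue 0.
At -1/6: a logarithmic branch point.
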